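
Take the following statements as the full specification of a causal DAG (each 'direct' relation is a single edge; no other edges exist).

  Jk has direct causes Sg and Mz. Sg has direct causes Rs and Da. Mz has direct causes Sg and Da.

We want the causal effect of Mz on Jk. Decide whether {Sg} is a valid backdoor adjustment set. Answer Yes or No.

Backdoor paths from Mz to Jk (paths whose first edge points into Mz):
  P1: Mz <- Da -> Sg -> Jk
  P2: Mz <- Sg -> Jk
Condition 1 (no descendant of Mz in the set): holds — descendants of Mz are {Jk}; none are in {Sg}.
Condition 2 (every backdoor path blocked by {Sg}):
  P1: blocked at chain node Sg ∈ conditioning set.
  P2: blocked at fork node Sg ∈ conditioning set.
{Sg} satisfies the backdoor criterion.

Yes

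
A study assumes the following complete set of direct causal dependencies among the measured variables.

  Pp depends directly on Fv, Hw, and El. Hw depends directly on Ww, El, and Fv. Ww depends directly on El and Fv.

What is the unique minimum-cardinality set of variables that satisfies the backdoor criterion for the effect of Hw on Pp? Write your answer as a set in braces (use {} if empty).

Variables eligible for adjustment (non-descendants of Hw, excluding Hw and Pp): {El, Fv, Ww}.
Backdoor paths from Hw to Pp:
  P1: Hw <- Fv -> Ww <- El -> Pp
  P2: Hw <- Fv -> Pp
  P3: Hw <- El -> Ww <- Fv -> Pp
  P4: Hw <- El -> Pp
  P5: Hw <- Ww <- Fv -> Pp
  P6: Hw <- Ww <- El -> Pp
The empty set is not sufficient: P2 (Hw <- Fv -> Pp) has no collider blocking it and no conditioned non-collider, so it is open.
Try {El, Fv}:
  P1: blocked at fork node Fv ∈ conditioning set.
  P2: blocked at fork node Fv ∈ conditioning set.
  P3: blocked at fork node El ∈ conditioning set.
  P4: blocked at fork node El ∈ conditioning set.
  P5: blocked at fork node Fv ∈ conditioning set.
  P6: blocked at fork node El ∈ conditioning set.
{El, Fv} contains no descendant of Hw and blocks every backdoor path.
Every element of {El, Fv} is needed (dropping El leaves P4 open; dropping Fv leaves P2 open), so no proper subset is valid.
Among all size-2 subsets of the eligible variables, only {El, Fv} blocks every backdoor path, so it is the unique smallest valid adjustment set.

{El, Fv}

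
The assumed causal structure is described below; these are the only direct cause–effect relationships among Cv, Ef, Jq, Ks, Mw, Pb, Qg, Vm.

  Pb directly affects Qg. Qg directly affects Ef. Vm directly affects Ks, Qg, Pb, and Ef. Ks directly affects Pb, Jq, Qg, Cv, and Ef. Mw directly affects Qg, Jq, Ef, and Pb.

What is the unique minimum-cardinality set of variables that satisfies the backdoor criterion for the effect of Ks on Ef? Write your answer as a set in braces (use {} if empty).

{Vm}

Variables eligible for adjustment (non-descendants of Ks, excluding Ks and Ef): {Mw, Vm}.
Backdoor paths from Ks to Ef:
  P1: Ks <- Vm -> Pb <- Mw -> Qg -> Ef
  P2: Ks <- Vm -> Pb <- Mw -> Ef
  P3: Ks <- Vm -> Pb -> Qg <- Mw -> Ef
  P4: Ks <- Vm -> Pb -> Qg -> Ef
  P5: Ks <- Vm -> Qg <- Mw -> Ef
  P6: Ks <- Vm -> Qg <- Pb <- Mw -> Ef
  P7: Ks <- Vm -> Qg -> Ef
  P8: Ks <- Vm -> Ef
The empty set is not sufficient: P4 (Ks <- Vm -> Pb -> Qg -> Ef) has no collider blocking it and no conditioned non-collider, so it is open.
Try {Vm}:
  P1: blocked at fork node Vm ∈ conditioning set.
  P2: blocked at fork node Vm ∈ conditioning set.
  P3: blocked at fork node Vm ∈ conditioning set.
  P4: blocked at fork node Vm ∈ conditioning set.
  P5: blocked at fork node Vm ∈ conditioning set.
  P6: blocked at fork node Vm ∈ conditioning set.
  P7: blocked at fork node Vm ∈ conditioning set.
  P8: blocked at fork node Vm ∈ conditioning set.
{Vm} contains no descendant of Ks and blocks every backdoor path.
No other singleton works — e.g. {Mw} leaves P4 open — so {Vm} is the unique smallest valid adjustment set.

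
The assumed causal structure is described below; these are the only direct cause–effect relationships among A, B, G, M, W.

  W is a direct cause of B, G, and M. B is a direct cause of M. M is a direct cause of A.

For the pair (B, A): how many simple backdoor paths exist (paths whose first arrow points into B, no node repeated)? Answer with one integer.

A backdoor path from B to A is any simple undirected path whose first edge points into B (i.e. leaves B via a parent).
Parents of B: {W}.
Enumerating:
  P1: B <- W -> M -> A
That exhausts the simple backdoor paths. Count: 1.

1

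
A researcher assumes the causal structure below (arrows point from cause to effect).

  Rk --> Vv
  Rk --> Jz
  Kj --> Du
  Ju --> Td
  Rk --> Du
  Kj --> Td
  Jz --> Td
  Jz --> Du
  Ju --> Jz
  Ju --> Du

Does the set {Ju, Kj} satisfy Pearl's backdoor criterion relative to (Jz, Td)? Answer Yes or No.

Backdoor paths from Jz to Td (paths whose first edge points into Jz):
  P1: Jz <- Rk -> Du <- Ju -> Td
  P2: Jz <- Rk -> Du <- Kj -> Td
  P3: Jz <- Ju -> Td
  P4: Jz <- Ju -> Du <- Kj -> Td
Condition 1 (no descendant of Jz in the set): holds — descendants of Jz are {Du, Td}; none are in {Ju, Kj}.
Condition 2 (every backdoor path blocked by {Ju, Kj}):
  P1: blocked at collider Du (neither it nor any descendant is in the conditioning set).
  P2: blocked at collider Du (neither it nor any descendant is in the conditioning set).
  P3: blocked at fork node Ju ∈ conditioning set.
  P4: blocked at fork node Ju ∈ conditioning set.
{Ju, Kj} satisfies the backdoor criterion.

Yes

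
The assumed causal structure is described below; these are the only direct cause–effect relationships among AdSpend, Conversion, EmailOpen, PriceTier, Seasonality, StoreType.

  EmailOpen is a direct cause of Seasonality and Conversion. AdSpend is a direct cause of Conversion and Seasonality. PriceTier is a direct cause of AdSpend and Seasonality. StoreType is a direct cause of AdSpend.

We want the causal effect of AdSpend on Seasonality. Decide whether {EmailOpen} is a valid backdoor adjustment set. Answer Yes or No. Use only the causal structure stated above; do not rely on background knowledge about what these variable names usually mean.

Backdoor paths from AdSpend to Seasonality (paths whose first edge points into AdSpend):
  P1: AdSpend <- PriceTier -> Seasonality
Condition 1 (no descendant of AdSpend in the set): holds — descendants of AdSpend are {Conversion, Seasonality}; none are in {EmailOpen}.
Condition 2 (every backdoor path blocked by {EmailOpen}):
  P1: open — no interior node is in the conditioning set.
{EmailOpen} does not satisfy the backdoor criterion.

No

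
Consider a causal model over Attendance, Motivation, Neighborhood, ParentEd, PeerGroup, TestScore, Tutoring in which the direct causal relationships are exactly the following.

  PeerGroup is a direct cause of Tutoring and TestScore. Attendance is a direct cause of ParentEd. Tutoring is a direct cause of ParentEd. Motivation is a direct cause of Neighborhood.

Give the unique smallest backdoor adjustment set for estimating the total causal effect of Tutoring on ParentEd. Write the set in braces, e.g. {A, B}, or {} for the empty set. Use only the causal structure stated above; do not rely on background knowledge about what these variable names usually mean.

{}

Variables eligible for adjustment (non-descendants of Tutoring, excluding Tutoring and ParentEd): {Attendance, Motivation, Neighborhood, PeerGroup, TestScore}.
Backdoor paths from Tutoring to ParentEd:
  (none)
With no backdoor paths the empty set already satisfies the criterion, and it is trivially minimal.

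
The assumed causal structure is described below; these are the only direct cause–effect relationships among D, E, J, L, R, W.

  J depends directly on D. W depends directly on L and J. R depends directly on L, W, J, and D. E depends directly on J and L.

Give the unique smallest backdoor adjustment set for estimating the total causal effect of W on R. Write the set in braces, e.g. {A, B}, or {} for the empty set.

Variables eligible for adjustment (non-descendants of W, excluding W and R): {D, E, J, L}.
Backdoor paths from W to R:
  P1: W <- L -> R
  P2: W <- L -> E <- J <- D -> R
  P3: W <- L -> E <- J -> R
  P4: W <- J <- D -> R
  P5: W <- J -> R
  P6: W <- J -> E <- L -> R
The empty set is not sufficient: P1 (W <- L -> R) has no collider blocking it and no conditioned non-collider, so it is open.
Try {J, L}:
  P1: blocked at fork node L ∈ conditioning set.
  P2: blocked at fork node L ∈ conditioning set.
  P3: blocked at fork node L ∈ conditioning set.
  P4: blocked at chain node J ∈ conditioning set.
  P5: blocked at fork node J ∈ conditioning set.
  P6: blocked at fork node J ∈ conditioning set.
{J, L} contains no descendant of W and blocks every backdoor path.
Every element of {J, L} is needed (dropping J leaves P4 open; dropping L leaves P1 open), so no proper subset is valid.
Among all size-2 subsets of the eligible variables, only {J, L} blocks every backdoor path, so it is the unique smallest valid adjustment set.

{J, L}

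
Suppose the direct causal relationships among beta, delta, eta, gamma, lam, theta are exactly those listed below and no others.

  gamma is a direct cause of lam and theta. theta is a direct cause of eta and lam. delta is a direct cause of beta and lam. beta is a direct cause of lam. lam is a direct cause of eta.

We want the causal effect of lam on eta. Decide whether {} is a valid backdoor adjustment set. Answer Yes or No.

No

Backdoor paths from lam to eta (paths whose first edge points into lam):
  P1: lam <- gamma -> theta -> eta
  P2: lam <- theta -> eta
Condition 1 (no descendant of lam in the set): holds — descendants of lam are {eta}; none are in {}.
Condition 2 (every backdoor path blocked by {}):
  P1: open — no interior node is in the conditioning set.
  P2: open — no interior node is in the conditioning set.
{} does not satisfy the backdoor criterion.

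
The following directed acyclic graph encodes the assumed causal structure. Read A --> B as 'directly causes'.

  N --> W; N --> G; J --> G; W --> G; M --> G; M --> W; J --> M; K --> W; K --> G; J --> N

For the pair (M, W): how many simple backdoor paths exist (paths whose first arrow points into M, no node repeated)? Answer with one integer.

6

A backdoor path from M to W is any simple undirected path whose first edge points into M (i.e. leaves M via a parent).
Parents of M: {J}.
Enumerating:
  P1: M <- J -> N -> W
  P2: M <- J -> N -> G <- K -> W
  P3: M <- J -> N -> G <- W
  P4: M <- J -> G <- K -> W
  P5: M <- J -> G <- N -> W
  P6: M <- J -> G <- W
That exhausts the simple backdoor paths. Count: 6.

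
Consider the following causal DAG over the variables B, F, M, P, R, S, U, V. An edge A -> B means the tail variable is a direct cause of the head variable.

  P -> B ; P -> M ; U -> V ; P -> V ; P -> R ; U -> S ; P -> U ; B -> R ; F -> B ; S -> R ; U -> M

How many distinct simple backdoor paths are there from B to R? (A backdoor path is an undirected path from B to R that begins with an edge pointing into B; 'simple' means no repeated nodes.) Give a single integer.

4

A backdoor path from B to R is any simple undirected path whose first edge points into B (i.e. leaves B via a parent).
Parents of B: {F, P}.
Enumerating:
  P1: B <- P -> U -> S -> R
  P2: B <- P -> R
  P3: B <- P -> M <- U -> S -> R
  P4: B <- P -> V <- U -> S -> R
That exhausts the simple backdoor paths. Count: 4.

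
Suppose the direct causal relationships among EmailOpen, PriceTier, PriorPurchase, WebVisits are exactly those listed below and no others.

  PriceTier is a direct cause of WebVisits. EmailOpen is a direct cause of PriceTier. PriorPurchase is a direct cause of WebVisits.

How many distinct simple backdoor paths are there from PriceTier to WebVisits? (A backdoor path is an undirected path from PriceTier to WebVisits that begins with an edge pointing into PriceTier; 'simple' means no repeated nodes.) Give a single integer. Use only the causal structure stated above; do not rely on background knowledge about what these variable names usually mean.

A backdoor path from PriceTier to WebVisits is any simple undirected path whose first edge points into PriceTier (i.e. leaves PriceTier via a parent).
Parents of PriceTier: {EmailOpen}.
No simple path from any parent of PriceTier reaches WebVisits without revisiting PriceTier, so there are no backdoor paths.

0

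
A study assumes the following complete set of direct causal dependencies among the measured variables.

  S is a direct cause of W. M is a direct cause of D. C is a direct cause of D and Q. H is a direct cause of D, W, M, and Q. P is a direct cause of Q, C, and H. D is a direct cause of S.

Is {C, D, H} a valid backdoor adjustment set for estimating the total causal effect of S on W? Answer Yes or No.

Backdoor paths from S to W (paths whose first edge points into S):
  P1: S <- D <- H -> W
  P2: S <- D <- C <- P -> H -> W
  P3: S <- D <- C <- P -> Q <- H -> W
  P4: S <- D <- C -> Q <- P -> H -> W
  P5: S <- D <- C -> Q <- H -> W
  P6: S <- D <- M <- H -> W
Condition 1 (no descendant of S in the set): holds — descendants of S are {W}; none are in {C, D, H}.
Condition 2 (every backdoor path blocked by {C, D, H}):
  P1: blocked at chain node D ∈ conditioning set.
  P2: blocked at chain node D ∈ conditioning set.
  P3: blocked at chain node D ∈ conditioning set.
  P4: blocked at chain node D ∈ conditioning set.
  P5: blocked at chain node D ∈ conditioning set.
  P6: blocked at chain node D ∈ conditioning set.
{C, D, H} satisfies the backdoor criterion.

Yes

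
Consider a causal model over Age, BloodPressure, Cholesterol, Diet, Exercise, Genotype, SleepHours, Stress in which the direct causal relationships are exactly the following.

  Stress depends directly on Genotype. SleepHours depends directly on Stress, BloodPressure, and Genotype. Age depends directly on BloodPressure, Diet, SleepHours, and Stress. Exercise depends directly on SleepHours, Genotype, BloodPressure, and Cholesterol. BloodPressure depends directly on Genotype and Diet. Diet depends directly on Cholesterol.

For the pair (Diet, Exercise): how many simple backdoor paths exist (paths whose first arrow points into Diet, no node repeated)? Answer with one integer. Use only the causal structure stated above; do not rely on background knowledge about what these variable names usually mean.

A backdoor path from Diet to Exercise is any simple undirected path whose first edge points into Diet (i.e. leaves Diet via a parent).
Parents of Diet: {Cholesterol}.
Enumerating:
  P1: Diet <- Cholesterol -> Exercise
That exhausts the simple backdoor paths. Count: 1.

1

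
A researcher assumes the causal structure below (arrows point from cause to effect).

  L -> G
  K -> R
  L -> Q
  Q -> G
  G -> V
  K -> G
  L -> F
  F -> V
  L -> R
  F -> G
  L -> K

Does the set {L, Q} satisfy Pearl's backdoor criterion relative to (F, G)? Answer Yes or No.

Backdoor paths from F to G (paths whose first edge points into F):
  P1: F <- L -> Q -> G
  P2: F <- L -> K -> G
  P3: F <- L -> R <- K -> G
  P4: F <- L -> G
Condition 1 (no descendant of F in the set): holds — descendants of F are {G, V}; none are in {L, Q}.
Condition 2 (every backdoor path blocked by {L, Q}):
  P1: blocked at fork node L ∈ conditioning set.
  P2: blocked at fork node L ∈ conditioning set.
  P3: blocked at fork node L ∈ conditioning set.
  P4: blocked at fork node L ∈ conditioning set.
{L, Q} satisfies the backdoor criterion.

Yes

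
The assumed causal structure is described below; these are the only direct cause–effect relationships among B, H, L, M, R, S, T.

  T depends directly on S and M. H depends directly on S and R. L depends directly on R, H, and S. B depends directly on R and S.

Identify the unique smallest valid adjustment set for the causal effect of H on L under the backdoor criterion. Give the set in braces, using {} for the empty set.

{R, S}

Variables eligible for adjustment (non-descendants of H, excluding H and L): {B, M, R, S, T}.
Backdoor paths from H to L:
  P1: H <- R -> L
  P2: H <- R -> B <- S -> L
  P3: H <- S -> L
  P4: H <- S -> B <- R -> L
The empty set is not sufficient: P1 (H <- R -> L) has no collider blocking it and no conditioned non-collider, so it is open.
Try {R, S}:
  P1: blocked at fork node R ∈ conditioning set.
  P2: blocked at fork node R ∈ conditioning set.
  P3: blocked at fork node S ∈ conditioning set.
  P4: blocked at fork node S ∈ conditioning set.
{R, S} contains no descendant of H and blocks every backdoor path.
Every element of {R, S} is needed (dropping R leaves P1 open; dropping S leaves P3 open), so no proper subset is valid.
Among all size-2 subsets of the eligible variables, only {R, S} blocks every backdoor path, so it is the unique smallest valid adjustment set.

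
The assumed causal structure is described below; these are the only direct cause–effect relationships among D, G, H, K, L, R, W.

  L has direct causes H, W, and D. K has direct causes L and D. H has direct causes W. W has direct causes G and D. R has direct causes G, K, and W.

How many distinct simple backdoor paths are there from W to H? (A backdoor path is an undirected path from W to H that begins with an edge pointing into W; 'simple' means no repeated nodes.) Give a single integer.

A backdoor path from W to H is any simple undirected path whose first edge points into W (i.e. leaves W via a parent).
Parents of W: {D, G}.
Enumerating:
  P1: W <- D -> L <- H
  P2: W <- D -> K <- L <- H
  P3: W <- G -> R <- K <- D -> L <- H
  P4: W <- G -> R <- K <- L <- H
That exhausts the simple backdoor paths. Count: 4.

4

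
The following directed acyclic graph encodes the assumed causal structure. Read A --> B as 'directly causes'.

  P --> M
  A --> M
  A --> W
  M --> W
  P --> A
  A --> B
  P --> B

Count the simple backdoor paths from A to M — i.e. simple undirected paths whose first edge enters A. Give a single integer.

1

A backdoor path from A to M is any simple undirected path whose first edge points into A (i.e. leaves A via a parent).
Parents of A: {P}.
Enumerating:
  P1: A <- P -> M
That exhausts the simple backdoor paths. Count: 1.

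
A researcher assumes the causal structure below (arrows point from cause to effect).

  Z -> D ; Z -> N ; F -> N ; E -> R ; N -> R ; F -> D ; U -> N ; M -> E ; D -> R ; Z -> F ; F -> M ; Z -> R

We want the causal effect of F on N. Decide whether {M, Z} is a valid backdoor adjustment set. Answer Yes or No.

No

Backdoor paths from F to N (paths whose first edge points into F):
  P1: F <- Z -> N
  P2: F <- Z -> D -> R <- N
  P3: F <- Z -> R <- N
Condition 1 (no descendant of F in the set): FAILS — M is a descendant of F.
Condition 2 (every backdoor path blocked by {M, Z}):
  P1: blocked at fork node Z ∈ conditioning set.
  P2: blocked at fork node Z ∈ conditioning set.
  P3: blocked at fork node Z ∈ conditioning set.
{M, Z} does not satisfy the backdoor criterion.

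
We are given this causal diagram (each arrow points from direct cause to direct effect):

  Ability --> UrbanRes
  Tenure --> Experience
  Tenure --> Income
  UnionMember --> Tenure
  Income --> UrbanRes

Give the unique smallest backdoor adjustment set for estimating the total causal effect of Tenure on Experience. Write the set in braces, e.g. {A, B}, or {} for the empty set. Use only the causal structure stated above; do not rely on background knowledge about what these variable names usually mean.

Variables eligible for adjustment (non-descendants of Tenure, excluding Tenure and Experience): {Ability, UnionMember}.
Backdoor paths from Tenure to Experience:
  (none)
With no backdoor paths the empty set already satisfies the criterion, and it is trivially minimal.

{}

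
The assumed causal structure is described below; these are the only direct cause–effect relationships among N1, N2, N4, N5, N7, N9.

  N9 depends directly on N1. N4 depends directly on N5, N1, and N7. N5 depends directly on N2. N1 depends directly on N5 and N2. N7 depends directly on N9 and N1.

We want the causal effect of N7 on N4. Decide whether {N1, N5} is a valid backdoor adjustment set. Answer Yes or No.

Yes

Backdoor paths from N7 to N4 (paths whose first edge points into N7):
  P1: N7 <- N1 <- N2 -> N5 -> N4
  P2: N7 <- N1 <- N5 -> N4
  P3: N7 <- N1 -> N4
  P4: N7 <- N9 <- N1 <- N2 -> N5 -> N4
  P5: N7 <- N9 <- N1 <- N5 -> N4
  P6: N7 <- N9 <- N1 -> N4
Condition 1 (no descendant of N7 in the set): holds — descendants of N7 are {N4}; none are in {N1, N5}.
Condition 2 (every backdoor path blocked by {N1, N5}):
  P1: blocked at chain node N1 ∈ conditioning set.
  P2: blocked at chain node N1 ∈ conditioning set.
  P3: blocked at fork node N1 ∈ conditioning set.
  P4: blocked at chain node N1 ∈ conditioning set.
  P5: blocked at chain node N1 ∈ conditioning set.
  P6: blocked at fork node N1 ∈ conditioning set.
{N1, N5} satisfies the backdoor criterion.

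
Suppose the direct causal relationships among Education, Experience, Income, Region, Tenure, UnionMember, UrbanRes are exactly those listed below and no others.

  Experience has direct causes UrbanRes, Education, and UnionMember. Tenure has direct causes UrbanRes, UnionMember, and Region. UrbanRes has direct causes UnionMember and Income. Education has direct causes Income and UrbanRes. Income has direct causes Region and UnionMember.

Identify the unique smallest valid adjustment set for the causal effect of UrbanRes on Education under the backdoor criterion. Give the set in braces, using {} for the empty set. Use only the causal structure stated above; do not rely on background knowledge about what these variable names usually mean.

Variables eligible for adjustment (non-descendants of UrbanRes, excluding UrbanRes and Education): {Income, Region, UnionMember}.
Backdoor paths from UrbanRes to Education:
  P1: UrbanRes <- UnionMember -> Income -> Education
  P2: UrbanRes <- UnionMember -> Tenure <- Region -> Income -> Education
  P3: UrbanRes <- UnionMember -> Experience <- Education
  P4: UrbanRes <- Income <- Region -> Tenure <- UnionMember -> Experience <- Education
  P5: UrbanRes <- Income <- UnionMember -> Experience <- Education
  P6: UrbanRes <- Income -> Education
The empty set is not sufficient: P1 (UrbanRes <- UnionMember -> Income -> Education) has no collider blocking it and no conditioned non-collider, so it is open.
Try {Income}:
  P1: blocked at chain node Income ∈ conditioning set.
  P2: blocked at collider Tenure (neither it nor any descendant is in the conditioning set).
  P3: blocked at collider Experience (neither it nor any descendant is in the conditioning set).
  P4: blocked at chain node Income ∈ conditioning set.
  P5: blocked at chain node Income ∈ conditioning set.
  P6: blocked at fork node Income ∈ conditioning set.
{Income} contains no descendant of UrbanRes and blocks every backdoor path.
No other singleton works — e.g. {Region} leaves P1 open — so {Income} is the unique smallest valid adjustment set.

{Income}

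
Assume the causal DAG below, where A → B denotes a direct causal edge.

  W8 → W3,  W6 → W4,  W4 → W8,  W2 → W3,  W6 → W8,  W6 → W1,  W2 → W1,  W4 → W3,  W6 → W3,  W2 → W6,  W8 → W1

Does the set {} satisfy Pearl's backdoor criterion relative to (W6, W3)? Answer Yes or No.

No

Backdoor paths from W6 to W3 (paths whose first edge points into W6):
  P1: W6 <- W2 -> W3
  P2: W6 <- W2 -> W1 <- W8 <- W4 -> W3
  P3: W6 <- W2 -> W1 <- W8 -> W3
Condition 1 (no descendant of W6 in the set): holds — descendants of W6 are {W1, W3, W4, W8}; none are in {}.
Condition 2 (every backdoor path blocked by {}):
  P1: open — no interior node is in the conditioning set.
  P2: blocked at collider W1 (neither it nor any descendant is in the conditioning set).
  P3: blocked at collider W1 (neither it nor any descendant is in the conditioning set).
{} does not satisfy the backdoor criterion.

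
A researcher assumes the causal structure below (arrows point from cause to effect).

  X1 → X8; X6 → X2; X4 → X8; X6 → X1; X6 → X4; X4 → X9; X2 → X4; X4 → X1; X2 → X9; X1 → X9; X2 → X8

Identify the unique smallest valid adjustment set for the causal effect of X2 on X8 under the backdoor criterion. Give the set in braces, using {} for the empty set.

Variables eligible for adjustment (non-descendants of X2, excluding X2 and X8): {X6}.
Backdoor paths from X2 to X8:
  P1: X2 <- X6 -> X4 -> X1 -> X8
  P2: X2 <- X6 -> X4 -> X8
  P3: X2 <- X6 -> X4 -> X9 <- X1 -> X8
  P4: X2 <- X6 -> X1 <- X4 -> X8
  P5: X2 <- X6 -> X1 -> X8
  P6: X2 <- X6 -> X1 -> X9 <- X4 -> X8
The empty set is not sufficient: P1 (X2 <- X6 -> X4 -> X1 -> X8) has no collider blocking it and no conditioned non-collider, so it is open.
Try {X6}:
  P1: blocked at fork node X6 ∈ conditioning set.
  P2: blocked at fork node X6 ∈ conditioning set.
  P3: blocked at fork node X6 ∈ conditioning set.
  P4: blocked at fork node X6 ∈ conditioning set.
  P5: blocked at fork node X6 ∈ conditioning set.
  P6: blocked at fork node X6 ∈ conditioning set.
{X6} contains no descendant of X2 and blocks every backdoor path.
{X6} is the unique smallest valid adjustment set.

{X6}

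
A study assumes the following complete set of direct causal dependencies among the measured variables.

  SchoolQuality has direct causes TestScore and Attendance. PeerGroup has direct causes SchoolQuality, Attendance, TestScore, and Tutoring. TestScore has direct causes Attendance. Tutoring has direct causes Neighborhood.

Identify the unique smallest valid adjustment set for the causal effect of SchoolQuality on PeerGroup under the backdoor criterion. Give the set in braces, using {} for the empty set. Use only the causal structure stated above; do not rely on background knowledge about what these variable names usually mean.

{Attendance, TestScore}

Variables eligible for adjustment (non-descendants of SchoolQuality, excluding SchoolQuality and PeerGroup): {Attendance, Neighborhood, TestScore, Tutoring}.
Backdoor paths from SchoolQuality to PeerGroup:
  P1: SchoolQuality <- Attendance -> TestScore -> PeerGroup
  P2: SchoolQuality <- Attendance -> PeerGroup
  P3: SchoolQuality <- TestScore <- Attendance -> PeerGroup
  P4: SchoolQuality <- TestScore -> PeerGroup
The empty set is not sufficient: P1 (SchoolQuality <- Attendance -> TestScore -> PeerGroup) has no collider blocking it and no conditioned non-collider, so it is open.
Try {Attendance, TestScore}:
  P1: blocked at fork node Attendance ∈ conditioning set.
  P2: blocked at fork node Attendance ∈ conditioning set.
  P3: blocked at chain node TestScore ∈ conditioning set.
  P4: blocked at fork node TestScore ∈ conditioning set.
{Attendance, TestScore} contains no descendant of SchoolQuality and blocks every backdoor path.
Every element of {Attendance, TestScore} is needed (dropping Attendance leaves P2 open; dropping TestScore leaves P4 open), so no proper subset is valid.
Among all size-2 subsets of the eligible variables, only {Attendance, TestScore} blocks every backdoor path, so it is the unique smallest valid adjustment set.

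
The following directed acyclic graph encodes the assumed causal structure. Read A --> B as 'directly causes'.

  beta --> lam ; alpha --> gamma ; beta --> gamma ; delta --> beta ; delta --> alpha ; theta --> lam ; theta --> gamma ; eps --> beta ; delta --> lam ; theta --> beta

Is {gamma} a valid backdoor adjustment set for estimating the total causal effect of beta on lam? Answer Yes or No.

Backdoor paths from beta to lam (paths whose first edge points into beta):
  P1: beta <- delta -> lam
  P2: beta <- delta -> alpha -> gamma <- theta -> lam
  P3: beta <- theta -> lam
  P4: beta <- theta -> gamma <- alpha <- delta -> lam
Condition 1 (no descendant of beta in the set): FAILS — gamma is a descendant of beta.
Condition 2 (every backdoor path blocked by {gamma}):
  P1: open — no interior node is in the conditioning set.
  P2: open — collider(s) gamma are conditioned on (or have a conditioned descendant) and no non-collider on the path is in the set.
  P3: open — no interior node is in the conditioning set.
  P4: open — collider(s) gamma are conditioned on (or have a conditioned descendant) and no non-collider on the path is in the set.
{gamma} does not satisfy the backdoor criterion.

No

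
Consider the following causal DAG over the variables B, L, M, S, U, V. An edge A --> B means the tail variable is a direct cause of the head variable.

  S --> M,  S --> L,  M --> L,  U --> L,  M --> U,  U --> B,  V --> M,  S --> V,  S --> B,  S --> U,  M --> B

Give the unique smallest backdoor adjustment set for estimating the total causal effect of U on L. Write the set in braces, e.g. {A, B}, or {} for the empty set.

Variables eligible for adjustment (non-descendants of U, excluding U and L): {M, S, V}.
Backdoor paths from U to L:
  P1: U <- S -> V -> M -> L
  P2: U <- S -> M -> L
  P3: U <- S -> B <- M -> L
  P4: U <- S -> L
  P5: U <- M <- S -> L
  P6: U <- M <- V <- S -> L
  P7: U <- M -> B <- S -> L
  P8: U <- M -> L
The empty set is not sufficient: P1 (U <- S -> V -> M -> L) has no collider blocking it and no conditioned non-collider, so it is open.
Try {M, S}:
  P1: blocked at fork node S ∈ conditioning set.
  P2: blocked at fork node S ∈ conditioning set.
  P3: blocked at fork node S ∈ conditioning set.
  P4: blocked at fork node S ∈ conditioning set.
  P5: blocked at chain node M ∈ conditioning set.
  P6: blocked at chain node M ∈ conditioning set.
  P7: blocked at fork node M ∈ conditioning set.
  P8: blocked at fork node M ∈ conditioning set.
{M, S} contains no descendant of U and blocks every backdoor path.
Every element of {M, S} is needed (dropping M leaves P8 open; dropping S leaves P4 open), so no proper subset is valid.
Among all size-2 subsets of the eligible variables, only {M, S} blocks every backdoor path, so it is the unique smallest valid adjustment set.

{M, S}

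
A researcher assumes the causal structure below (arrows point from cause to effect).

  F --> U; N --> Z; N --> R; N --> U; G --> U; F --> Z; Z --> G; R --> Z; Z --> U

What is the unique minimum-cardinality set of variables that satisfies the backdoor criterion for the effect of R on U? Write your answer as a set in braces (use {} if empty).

{N}

Variables eligible for adjustment (non-descendants of R, excluding R and U): {F, N}.
Backdoor paths from R to U:
  P1: R <- N -> Z <- F -> U
  P2: R <- N -> Z -> G -> U
  P3: R <- N -> Z -> U
  P4: R <- N -> U
The empty set is not sufficient: P2 (R <- N -> Z -> G -> U) has no collider blocking it and no conditioned non-collider, so it is open.
Try {N}:
  P1: blocked at fork node N ∈ conditioning set.
  P2: blocked at fork node N ∈ conditioning set.
  P3: blocked at fork node N ∈ conditioning set.
  P4: blocked at fork node N ∈ conditioning set.
{N} contains no descendant of R and blocks every backdoor path.
No other singleton works — e.g. {F} leaves P2 open — so {N} is the unique smallest valid adjustment set.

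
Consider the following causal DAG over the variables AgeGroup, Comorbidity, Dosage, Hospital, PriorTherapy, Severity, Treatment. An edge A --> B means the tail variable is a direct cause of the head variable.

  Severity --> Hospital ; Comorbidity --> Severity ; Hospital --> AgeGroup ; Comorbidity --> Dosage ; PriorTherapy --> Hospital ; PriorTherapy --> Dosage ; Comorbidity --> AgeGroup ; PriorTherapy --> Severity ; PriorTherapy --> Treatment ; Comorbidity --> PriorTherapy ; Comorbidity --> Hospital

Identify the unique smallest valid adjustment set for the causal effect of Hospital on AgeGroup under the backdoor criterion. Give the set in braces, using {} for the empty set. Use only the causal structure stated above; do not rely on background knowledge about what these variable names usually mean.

Variables eligible for adjustment (non-descendants of Hospital, excluding Hospital and AgeGroup): {Comorbidity, Dosage, PriorTherapy, Severity, Treatment}.
Backdoor paths from Hospital to AgeGroup:
  P1: Hospital <- Comorbidity -> AgeGroup
  P2: Hospital <- PriorTherapy <- Comorbidity -> AgeGroup
  P3: Hospital <- PriorTherapy -> Severity <- Comorbidity -> AgeGroup
  P4: Hospital <- PriorTherapy -> Dosage <- Comorbidity -> AgeGroup
  P5: Hospital <- Severity <- Comorbidity -> AgeGroup
  P6: Hospital <- Severity <- PriorTherapy <- Comorbidity -> AgeGroup
  P7: Hospital <- Severity <- PriorTherapy -> Dosage <- Comorbidity -> AgeGroup
The empty set is not sufficient: P1 (Hospital <- Comorbidity -> AgeGroup) has no collider blocking it and no conditioned non-collider, so it is open.
Try {Comorbidity}:
  P1: blocked at fork node Comorbidity ∈ conditioning set.
  P2: blocked at fork node Comorbidity ∈ conditioning set.
  P3: blocked at collider Severity (neither it nor any descendant is in the conditioning set).
  P4: blocked at collider Dosage (neither it nor any descendant is in the conditioning set).
  P5: blocked at fork node Comorbidity ∈ conditioning set.
  P6: blocked at fork node Comorbidity ∈ conditioning set.
  P7: blocked at collider Dosage (neither it nor any descendant is in the conditioning set).
{Comorbidity} contains no descendant of Hospital and blocks every backdoor path.
No other singleton works — e.g. {PriorTherapy} leaves P1 open — so {Comorbidity} is the unique smallest valid adjustment set.

{Comorbidity}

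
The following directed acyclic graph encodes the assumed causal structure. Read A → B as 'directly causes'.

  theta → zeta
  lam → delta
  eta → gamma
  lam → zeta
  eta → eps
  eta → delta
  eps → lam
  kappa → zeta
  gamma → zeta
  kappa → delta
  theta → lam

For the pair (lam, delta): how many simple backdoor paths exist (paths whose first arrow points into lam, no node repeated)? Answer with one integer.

A backdoor path from lam to delta is any simple undirected path whose first edge points into lam (i.e. leaves lam via a parent).
Parents of lam: {eps, theta}.
Enumerating:
  P1: lam <- theta -> zeta <- kappa -> delta
  P2: lam <- theta -> zeta <- gamma <- eta -> delta
  P3: lam <- eps <- eta -> gamma -> zeta <- kappa -> delta
  P4: lam <- eps <- eta -> delta
That exhausts the simple backdoor paths. Count: 4.

4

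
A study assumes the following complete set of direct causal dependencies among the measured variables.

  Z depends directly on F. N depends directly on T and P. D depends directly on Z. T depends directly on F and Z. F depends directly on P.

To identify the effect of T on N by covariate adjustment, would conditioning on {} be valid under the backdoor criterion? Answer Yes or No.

No

Backdoor paths from T to N (paths whose first edge points into T):
  P1: T <- F <- P -> N
  P2: T <- Z <- F <- P -> N
Condition 1 (no descendant of T in the set): holds — descendants of T are {N}; none are in {}.
Condition 2 (every backdoor path blocked by {}):
  P1: open — no interior node is in the conditioning set.
  P2: open — no interior node is in the conditioning set.
{} does not satisfy the backdoor criterion.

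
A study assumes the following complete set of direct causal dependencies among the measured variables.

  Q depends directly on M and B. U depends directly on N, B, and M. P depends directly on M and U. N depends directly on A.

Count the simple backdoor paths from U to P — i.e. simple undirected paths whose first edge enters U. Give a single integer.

A backdoor path from U to P is any simple undirected path whose first edge points into U (i.e. leaves U via a parent).
Parents of U: {B, M, N}.
Enumerating:
  P1: U <- M -> P
  P2: U <- B -> Q <- M -> P
That exhausts the simple backdoor paths. Count: 2.

2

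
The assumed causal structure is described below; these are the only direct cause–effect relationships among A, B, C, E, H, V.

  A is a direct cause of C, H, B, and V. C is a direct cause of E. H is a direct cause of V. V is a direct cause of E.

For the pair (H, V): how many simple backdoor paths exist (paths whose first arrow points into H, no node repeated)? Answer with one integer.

A backdoor path from H to V is any simple undirected path whose first edge points into H (i.e. leaves H via a parent).
Parents of H: {A}.
Enumerating:
  P1: H <- A -> C -> E <- V
  P2: H <- A -> V
That exhausts the simple backdoor paths. Count: 2.

2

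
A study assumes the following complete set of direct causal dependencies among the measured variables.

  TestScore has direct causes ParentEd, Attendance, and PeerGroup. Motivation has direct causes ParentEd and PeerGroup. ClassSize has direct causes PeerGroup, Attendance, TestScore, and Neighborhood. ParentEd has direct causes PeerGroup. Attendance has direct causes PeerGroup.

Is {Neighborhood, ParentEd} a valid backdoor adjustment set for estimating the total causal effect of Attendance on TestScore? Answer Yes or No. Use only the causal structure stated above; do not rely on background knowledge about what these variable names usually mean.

No

Backdoor paths from Attendance to TestScore (paths whose first edge points into Attendance):
  P1: Attendance <- PeerGroup -> ParentEd -> TestScore
  P2: Attendance <- PeerGroup -> Motivation <- ParentEd -> TestScore
  P3: Attendance <- PeerGroup -> TestScore
  P4: Attendance <- PeerGroup -> ClassSize <- TestScore
Condition 1 (no descendant of Attendance in the set): holds — descendants of Attendance are {ClassSize, TestScore}; none are in {Neighborhood, ParentEd}.
Condition 2 (every backdoor path blocked by {Neighborhood, ParentEd}):
  P1: blocked at chain node ParentEd ∈ conditioning set.
  P2: blocked at collider Motivation (neither it nor any descendant is in the conditioning set).
  P3: open — no interior node is in the conditioning set.
  P4: blocked at collider ClassSize (neither it nor any descendant is in the conditioning set).
{Neighborhood, ParentEd} does not satisfy the backdoor criterion.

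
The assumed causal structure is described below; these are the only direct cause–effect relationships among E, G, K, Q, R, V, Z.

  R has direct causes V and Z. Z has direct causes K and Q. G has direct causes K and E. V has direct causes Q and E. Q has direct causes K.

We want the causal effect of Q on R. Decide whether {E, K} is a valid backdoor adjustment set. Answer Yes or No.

Backdoor paths from Q to R (paths whose first edge points into Q):
  P1: Q <- K -> G <- E -> V -> R
  P2: Q <- K -> Z -> R
Condition 1 (no descendant of Q in the set): holds — descendants of Q are {R, V, Z}; none are in {E, K}.
Condition 2 (every backdoor path blocked by {E, K}):
  P1: blocked at fork node K ∈ conditioning set.
  P2: blocked at fork node K ∈ conditioning set.
{E, K} satisfies the backdoor criterion.

Yes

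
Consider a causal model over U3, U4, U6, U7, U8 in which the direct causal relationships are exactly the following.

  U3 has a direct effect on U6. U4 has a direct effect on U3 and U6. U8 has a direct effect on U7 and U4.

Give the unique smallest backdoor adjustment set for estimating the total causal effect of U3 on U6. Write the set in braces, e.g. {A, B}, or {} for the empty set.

{U4}

Variables eligible for adjustment (non-descendants of U3, excluding U3 and U6): {U4, U7, U8}.
Backdoor paths from U3 to U6:
  P1: U3 <- U4 -> U6
The empty set is not sufficient: P1 (U3 <- U4 -> U6) has no collider blocking it and no conditioned non-collider, so it is open.
Try {U4}:
  P1: blocked at fork node U4 ∈ conditioning set.
{U4} contains no descendant of U3 and blocks every backdoor path.
No other singleton works — e.g. {U8} leaves P1 open — so {U4} is the unique smallest valid adjustment set.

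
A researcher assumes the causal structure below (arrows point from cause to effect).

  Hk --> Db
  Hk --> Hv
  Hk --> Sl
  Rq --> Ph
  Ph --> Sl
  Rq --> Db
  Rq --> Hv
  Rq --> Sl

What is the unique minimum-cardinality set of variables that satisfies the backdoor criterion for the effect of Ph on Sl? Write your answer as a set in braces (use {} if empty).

{Rq}

Variables eligible for adjustment (non-descendants of Ph, excluding Ph and Sl): {Db, Hk, Hv, Rq}.
Backdoor paths from Ph to Sl:
  P1: Ph <- Rq -> Sl
  P2: Ph <- Rq -> Db <- Hk -> Sl
  P3: Ph <- Rq -> Hv <- Hk -> Sl
The empty set is not sufficient: P1 (Ph <- Rq -> Sl) has no collider blocking it and no conditioned non-collider, so it is open.
Try {Rq}:
  P1: blocked at fork node Rq ∈ conditioning set.
  P2: blocked at fork node Rq ∈ conditioning set.
  P3: blocked at fork node Rq ∈ conditioning set.
{Rq} contains no descendant of Ph and blocks every backdoor path.
No other singleton works — e.g. {Hk} leaves P1 open — so {Rq} is the unique smallest valid adjustment set.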